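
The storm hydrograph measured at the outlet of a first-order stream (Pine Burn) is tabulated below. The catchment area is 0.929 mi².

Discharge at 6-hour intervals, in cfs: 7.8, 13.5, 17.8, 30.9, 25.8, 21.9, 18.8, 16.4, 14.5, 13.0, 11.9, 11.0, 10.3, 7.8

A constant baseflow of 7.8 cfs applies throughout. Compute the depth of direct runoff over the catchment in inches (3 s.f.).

Direct runoff: 0.0, 5.7, 10.0, 23.1, 18.0, 14.1, 11.0, 8.6, 6.7, 5.2, 4.1, 3.2, 2.5, 0.0 cfs; ΣQ_DR = 112.2 cfs.
V = ΣQ_DR · Δt = 112.2 × 21600 s = 2.424 × 10^6 ft³.
Over A = 0.929 mi², depth = V / A = 1.12 in.

d ≈ 1.12 in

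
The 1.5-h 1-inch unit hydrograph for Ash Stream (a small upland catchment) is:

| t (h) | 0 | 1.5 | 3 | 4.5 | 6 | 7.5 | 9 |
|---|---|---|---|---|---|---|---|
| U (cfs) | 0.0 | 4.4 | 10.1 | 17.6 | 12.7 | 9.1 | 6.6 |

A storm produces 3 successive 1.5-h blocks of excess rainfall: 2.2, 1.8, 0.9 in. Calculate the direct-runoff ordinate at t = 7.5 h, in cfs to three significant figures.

Q ≈ 58.7 cfs

By discrete convolution, Q_j = Σ (P_i / 1 in) · U_{j−i}.
At t = 7.5 h (j=5): Q = (2.2/1)·9.1 + (1.8/1)·12.7 + (0.9/1)·17.6 = 58.7 cfs.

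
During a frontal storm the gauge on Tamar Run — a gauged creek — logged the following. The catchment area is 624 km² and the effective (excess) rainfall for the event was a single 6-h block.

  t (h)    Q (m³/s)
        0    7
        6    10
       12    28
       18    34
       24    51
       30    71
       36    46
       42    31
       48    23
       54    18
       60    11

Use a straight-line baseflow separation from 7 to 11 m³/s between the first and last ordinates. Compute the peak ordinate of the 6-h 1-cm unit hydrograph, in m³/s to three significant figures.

Direct runoff: 0.00, 2.60, 20.20, 25.80, 42.40, 62.00, 36.60, 21.20, 12.80, 7.40, 0.00 m³/s; ΣQ_DR = 231.0 m³/s, peak = 62.00 m³/s.
Runoff depth d = ΣQ_DR·Δt / A = 231.0 × 21600 / (624 km²) = 7.996 mm.
The 1-cm UH is the DRH scaled by (10 mm)/d, so U_p = 62.00 × 10/7.996 = 77.5 m³/s.

U_p ≈ 77.5 m³/s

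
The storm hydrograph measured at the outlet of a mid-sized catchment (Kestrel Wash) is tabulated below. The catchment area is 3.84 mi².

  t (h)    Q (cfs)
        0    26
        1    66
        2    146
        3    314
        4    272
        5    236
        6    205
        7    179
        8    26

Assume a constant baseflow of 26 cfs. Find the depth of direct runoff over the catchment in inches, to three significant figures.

Direct runoff: 0.0, 40.0, 120.0, 288.0, 246.0, 210.0, 179.0, 153.0, 0.0 cfs; ΣQ_DR = 1236 cfs.
V = ΣQ_DR · Δt = 1236 × 3600 s = 4.450 × 10^6 ft³.
Over A = 3.84 mi², depth = V / A = 0.499 in.

d ≈ 0.499 in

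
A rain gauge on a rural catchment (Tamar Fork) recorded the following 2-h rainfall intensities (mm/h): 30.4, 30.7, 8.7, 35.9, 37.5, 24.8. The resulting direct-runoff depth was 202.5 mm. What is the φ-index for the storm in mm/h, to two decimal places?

φ ≈ 11.61 mm/h

Only the 5 blocks with intensity above φ contribute runoff: 30.4, 30.7, 35.9, 37.5, 24.8 mm/h.
Σ(I−φ)·Δt = d  ⇒  (30.4+30.7+35.9+37.5+24.8 − 5φ)·2 = 202.5
φ = (159.3 − 202.5/2) / 5 = 11.61 mm/h.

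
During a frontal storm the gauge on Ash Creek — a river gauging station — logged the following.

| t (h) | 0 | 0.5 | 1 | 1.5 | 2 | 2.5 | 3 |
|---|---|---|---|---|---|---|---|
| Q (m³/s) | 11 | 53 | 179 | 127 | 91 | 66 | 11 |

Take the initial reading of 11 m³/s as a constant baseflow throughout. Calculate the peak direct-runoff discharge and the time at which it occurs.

Subtracting baseflow gives direct-runoff ordinates: 0.0, 42.0, 168.0, 116.0, 80.0, 55.0, 0.0 m³/s.
The maximum is 168.0 m³/s, occurring at the reading for t = 1 h.

Q_p = 168.0 m³/s at t = 1 h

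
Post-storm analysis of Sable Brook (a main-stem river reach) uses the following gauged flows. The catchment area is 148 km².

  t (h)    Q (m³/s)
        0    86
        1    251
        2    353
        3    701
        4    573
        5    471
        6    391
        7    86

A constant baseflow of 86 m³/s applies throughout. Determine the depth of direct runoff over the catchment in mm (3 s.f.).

Direct runoff: 0.0, 165.0, 267.0, 615.0, 487.0, 385.0, 305.0, 0.0 m³/s; ΣQ_DR = 2224 m³/s.
V = ΣQ_DR · Δt = 2224 × 3600 s = 8.006 × 10^6 m³.
Over A = 148 km², depth = V / A = 54.1 mm.

d ≈ 54.1 mm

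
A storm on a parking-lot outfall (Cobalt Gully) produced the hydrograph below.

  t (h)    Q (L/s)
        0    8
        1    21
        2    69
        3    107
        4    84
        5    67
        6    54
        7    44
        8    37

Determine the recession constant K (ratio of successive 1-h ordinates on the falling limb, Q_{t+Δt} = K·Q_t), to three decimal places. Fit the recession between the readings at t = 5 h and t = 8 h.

K ≈ 0.820

Using the recession-limb readings at t = 5 h and t = 8 h: Q falls from 67 to 37 L/s over 3 intervals.
K = (Q₂/Q₁)^(1/3) = (37/67)^(1/3) = 0.820.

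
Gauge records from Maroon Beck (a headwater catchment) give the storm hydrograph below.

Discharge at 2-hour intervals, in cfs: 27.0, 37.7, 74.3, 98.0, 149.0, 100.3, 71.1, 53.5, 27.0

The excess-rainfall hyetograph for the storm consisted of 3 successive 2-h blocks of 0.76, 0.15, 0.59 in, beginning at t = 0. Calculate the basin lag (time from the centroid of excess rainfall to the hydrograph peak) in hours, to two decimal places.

Centroid of excess rainfall: t_c = Σ P_i·t̄_i / ΣP_i = 2.7733 h (block centres at 1, 3, 5 h).
Hydrograph peak occurs at t = 8 h, so basin lag t_L = 8 − 2.7733 = 5.23 h.

t_L ≈ 5.23 h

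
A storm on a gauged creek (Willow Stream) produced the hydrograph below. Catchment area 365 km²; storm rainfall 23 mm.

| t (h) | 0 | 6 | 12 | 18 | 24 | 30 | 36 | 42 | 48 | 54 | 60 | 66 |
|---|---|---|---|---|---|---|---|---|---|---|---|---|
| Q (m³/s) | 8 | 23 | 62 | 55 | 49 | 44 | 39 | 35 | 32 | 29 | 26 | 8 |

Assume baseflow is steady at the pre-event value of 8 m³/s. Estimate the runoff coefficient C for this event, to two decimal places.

C ≈ 0.81

ΣQ_DR = 314.0 m³/s; V = ΣQ_DR·Δt = 6.782 × 10^6 m³.
Runoff depth d = V / A = 18.58 mm.
C = d / P = 18.58 / 23 = 0.81.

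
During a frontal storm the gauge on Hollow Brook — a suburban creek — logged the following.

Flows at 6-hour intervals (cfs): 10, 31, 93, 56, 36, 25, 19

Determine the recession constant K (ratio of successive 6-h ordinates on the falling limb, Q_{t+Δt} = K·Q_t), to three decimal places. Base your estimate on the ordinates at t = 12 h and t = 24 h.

Using the recession-limb readings at t = 12 h and t = 24 h: Q falls from 93 to 36 cfs over 2 intervals.
K = (Q₂/Q₁)^(1/2) = (36/93)^(1/2) = 0.622.

K ≈ 0.622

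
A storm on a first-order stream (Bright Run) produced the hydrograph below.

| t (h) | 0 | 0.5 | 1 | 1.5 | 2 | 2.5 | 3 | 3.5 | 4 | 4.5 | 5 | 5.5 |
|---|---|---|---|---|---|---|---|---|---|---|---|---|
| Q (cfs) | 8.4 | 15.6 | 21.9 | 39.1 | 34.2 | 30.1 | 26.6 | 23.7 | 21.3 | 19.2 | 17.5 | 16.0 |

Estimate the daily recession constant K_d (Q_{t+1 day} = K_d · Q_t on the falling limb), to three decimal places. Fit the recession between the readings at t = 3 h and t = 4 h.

Between t = 3 h and t = 4 h the flow falls from 26.6 to 21.3 cfs over 2×0.5 h = 1 h.
Per-interval ratio K = (21.3/26.6)^(1/2) = 0.8948; K_d = K^(24/0.5) = 0.005.

K_d ≈ 0.005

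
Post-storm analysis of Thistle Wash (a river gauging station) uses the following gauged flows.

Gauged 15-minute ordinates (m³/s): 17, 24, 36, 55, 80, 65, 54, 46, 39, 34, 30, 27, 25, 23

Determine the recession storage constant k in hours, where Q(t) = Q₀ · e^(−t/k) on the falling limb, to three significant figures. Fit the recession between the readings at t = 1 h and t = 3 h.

On the falling limb, Q drops from 80 to 25 m³/s between t = 1 h and t = 3 h (Δt = 2 h).
k = −Δt / ln(Q₂/Q₁) = −2 / ln(25/80) = 1.72 h.

k ≈ 1.72 h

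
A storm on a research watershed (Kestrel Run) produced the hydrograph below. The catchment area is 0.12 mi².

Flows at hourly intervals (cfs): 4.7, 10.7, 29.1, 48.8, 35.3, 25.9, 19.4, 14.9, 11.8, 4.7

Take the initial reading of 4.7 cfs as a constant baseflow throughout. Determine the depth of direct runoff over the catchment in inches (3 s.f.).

d ≈ 2.04 in

Direct runoff: 0.0, 6.0, 24.4, 44.1, 30.6, 21.2, 14.7, 10.2, 7.1, 0.0 cfs; ΣQ_DR = 158.3 cfs.
V = ΣQ_DR · Δt = 158.3 × 3600 s = 5.699 × 10^5 ft³.
Over A = 0.12 mi², depth = V / A = 2.04 in.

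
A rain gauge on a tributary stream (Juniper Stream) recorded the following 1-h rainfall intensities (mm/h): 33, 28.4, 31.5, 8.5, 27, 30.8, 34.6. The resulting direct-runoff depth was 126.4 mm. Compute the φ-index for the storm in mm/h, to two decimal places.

φ ≈ 9.82 mm/h

Only the 6 blocks with intensity above φ contribute runoff: 33, 28.4, 31.5, 27, 30.8, 34.6 mm/h.
Σ(I−φ)·Δt = d  ⇒  (33+28.4+31.5+27+30.8+34.6 − 6φ)·1 = 126.4
φ = (185.3 − 126.4/1) / 6 = 9.82 mm/h.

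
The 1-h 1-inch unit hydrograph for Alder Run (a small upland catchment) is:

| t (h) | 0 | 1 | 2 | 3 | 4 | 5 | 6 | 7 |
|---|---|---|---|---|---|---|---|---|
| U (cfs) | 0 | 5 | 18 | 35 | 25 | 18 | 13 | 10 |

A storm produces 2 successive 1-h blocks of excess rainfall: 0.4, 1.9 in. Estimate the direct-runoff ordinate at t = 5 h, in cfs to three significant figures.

By discrete convolution, Q_j = Σ (P_i / 1 in) · U_{j−i}.
At t = 5 h (j=5): Q = (0.4/1)·18 + (1.9/1)·25 = 54.7 cfs.

Q ≈ 54.7 cfs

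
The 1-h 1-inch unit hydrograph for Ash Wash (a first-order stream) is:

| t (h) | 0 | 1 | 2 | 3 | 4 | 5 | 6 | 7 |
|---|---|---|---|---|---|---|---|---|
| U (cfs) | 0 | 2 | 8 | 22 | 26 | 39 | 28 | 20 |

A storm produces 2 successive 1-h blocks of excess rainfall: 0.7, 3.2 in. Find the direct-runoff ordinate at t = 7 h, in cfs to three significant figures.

Q ≈ 104 cfs

By discrete convolution, Q_j = Σ (P_i / 1 in) · U_{j−i}.
At t = 7 h (j=7): Q = (0.7/1)·20 + (3.2/1)·28 = 104 cfs.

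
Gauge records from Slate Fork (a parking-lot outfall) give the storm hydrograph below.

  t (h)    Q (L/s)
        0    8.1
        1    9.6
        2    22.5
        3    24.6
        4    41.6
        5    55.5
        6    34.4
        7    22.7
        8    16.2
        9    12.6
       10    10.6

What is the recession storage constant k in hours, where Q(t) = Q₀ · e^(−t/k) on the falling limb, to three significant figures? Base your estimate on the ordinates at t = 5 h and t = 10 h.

k ≈ 3.02 h

On the falling limb, Q drops from 55.5 to 10.6 L/s between t = 5 h and t = 10 h (Δt = 5 h).
k = −Δt / ln(Q₂/Q₁) = −5 / ln(10.6/55.5) = 3.02 h.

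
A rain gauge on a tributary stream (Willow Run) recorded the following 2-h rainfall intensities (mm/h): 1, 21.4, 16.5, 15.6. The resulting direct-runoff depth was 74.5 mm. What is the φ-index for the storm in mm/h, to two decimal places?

φ ≈ 5.42 mm/h

Only the 3 blocks with intensity above φ contribute runoff: 21.4, 16.5, 15.6 mm/h.
Σ(I−φ)·Δt = d  ⇒  (21.4+16.5+15.6 − 3φ)·2 = 74.5
φ = (53.50 − 74.5/2) / 3 = 5.42 mm/h.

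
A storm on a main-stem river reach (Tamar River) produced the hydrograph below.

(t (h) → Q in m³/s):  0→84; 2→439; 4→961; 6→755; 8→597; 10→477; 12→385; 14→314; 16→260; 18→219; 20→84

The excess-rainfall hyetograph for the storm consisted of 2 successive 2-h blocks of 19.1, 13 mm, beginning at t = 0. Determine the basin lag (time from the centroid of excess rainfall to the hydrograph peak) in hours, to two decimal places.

t_L ≈ 2.19 h

Centroid of excess rainfall: t_c = Σ P_i·t̄_i / ΣP_i = 1.8100 h (block centres at 1, 3 h).
Hydrograph peak occurs at t = 4 h, so basin lag t_L = 4 − 1.8100 = 2.19 h.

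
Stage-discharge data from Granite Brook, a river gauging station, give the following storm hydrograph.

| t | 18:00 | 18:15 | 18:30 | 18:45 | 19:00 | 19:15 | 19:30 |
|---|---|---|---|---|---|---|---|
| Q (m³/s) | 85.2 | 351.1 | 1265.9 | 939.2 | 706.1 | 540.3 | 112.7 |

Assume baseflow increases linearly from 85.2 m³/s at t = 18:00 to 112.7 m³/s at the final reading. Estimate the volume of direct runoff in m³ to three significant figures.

Direct-runoff ordinates (Q − Q_b): 0.00, 261.32, 1171.53, 840.25, 602.57, 432.18, 0.00 m³/s.
ΣQ_DR = 3308 m³/s.
With Δt = 0.25 h = 900 s, V = ΣQ_DR · Δt = 3308 × 900 = 2.98 × 10^6 m³.

V ≈ 2.98 × 10^6 m³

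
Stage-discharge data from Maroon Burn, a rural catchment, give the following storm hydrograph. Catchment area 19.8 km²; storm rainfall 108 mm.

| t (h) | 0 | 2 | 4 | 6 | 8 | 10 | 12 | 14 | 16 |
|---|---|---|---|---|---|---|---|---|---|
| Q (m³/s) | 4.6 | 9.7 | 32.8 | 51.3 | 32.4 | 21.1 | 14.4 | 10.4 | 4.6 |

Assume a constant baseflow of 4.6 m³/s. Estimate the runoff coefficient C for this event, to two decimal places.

C ≈ 0.47

ΣQ_DR = 139.9 m³/s; V = ΣQ_DR·Δt = 1.007 × 10^6 m³.
Runoff depth d = V / A = 50.87 mm.
C = d / P = 50.87 / 108 = 0.47.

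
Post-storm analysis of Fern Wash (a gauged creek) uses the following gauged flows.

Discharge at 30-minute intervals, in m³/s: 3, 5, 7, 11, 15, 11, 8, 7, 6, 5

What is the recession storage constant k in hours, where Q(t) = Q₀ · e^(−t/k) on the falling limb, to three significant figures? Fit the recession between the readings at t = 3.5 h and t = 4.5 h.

On the falling limb, Q drops from 7 to 5 m³/s between t = 3.5 h and t = 4.5 h (Δt = 1 h).
k = −Δt / ln(Q₂/Q₁) = −1 / ln(5/7) = 2.97 h.

k ≈ 2.97 h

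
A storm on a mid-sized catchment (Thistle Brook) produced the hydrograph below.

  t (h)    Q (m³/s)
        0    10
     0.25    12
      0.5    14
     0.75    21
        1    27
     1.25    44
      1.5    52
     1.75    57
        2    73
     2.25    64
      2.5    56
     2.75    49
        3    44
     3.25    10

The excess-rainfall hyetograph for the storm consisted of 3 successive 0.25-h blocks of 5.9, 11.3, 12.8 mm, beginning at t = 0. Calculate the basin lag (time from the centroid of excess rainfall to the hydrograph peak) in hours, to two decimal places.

Centroid of excess rainfall: t_c = Σ P_i·t̄_i / ΣP_i = 0.4325 h (block centres at 0.125, 0.375, 0.625 h).
Hydrograph peak occurs at t = 2 h, so basin lag t_L = 2 − 0.4325 = 1.57 h.

t_L ≈ 1.57 h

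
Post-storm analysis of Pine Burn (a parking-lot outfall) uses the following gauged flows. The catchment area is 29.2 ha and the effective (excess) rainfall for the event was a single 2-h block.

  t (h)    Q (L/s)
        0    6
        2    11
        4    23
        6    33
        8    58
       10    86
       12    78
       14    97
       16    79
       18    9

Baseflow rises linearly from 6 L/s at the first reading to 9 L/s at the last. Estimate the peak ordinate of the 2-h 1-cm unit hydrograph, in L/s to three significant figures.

U_p ≈ 88.8 L/s

Direct runoff: 0.00, 4.67, 16.33, 26.00, 50.67, 78.33, 70.00, 88.67, 70.33, 0.00 L/s; ΣQ_DR = 405.0 L/s, peak = 88.67 L/s.
Runoff depth d = ΣQ_DR·Δt / A = 405.0 × 7200 / (29.2 ha) = 9.986 mm.
The 1-cm UH is the DRH scaled by (10 mm)/d, so U_p = 88.67 × 10/9.986 = 88.8 L/s.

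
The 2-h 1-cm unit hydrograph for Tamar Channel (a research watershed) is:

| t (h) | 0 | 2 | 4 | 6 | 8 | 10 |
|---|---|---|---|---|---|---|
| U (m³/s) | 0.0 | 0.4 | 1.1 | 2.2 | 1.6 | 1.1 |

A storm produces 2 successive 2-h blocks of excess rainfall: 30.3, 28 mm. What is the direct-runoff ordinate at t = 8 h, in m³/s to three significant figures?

By discrete convolution, Q_j = Σ (P_i / 10 mm) · U_{j−i}.
At t = 8 h (j=4): Q = (30.3/10)·1.6 + (28/10)·2.2 = 11.0 m³/s.

Q ≈ 11.0 m³/s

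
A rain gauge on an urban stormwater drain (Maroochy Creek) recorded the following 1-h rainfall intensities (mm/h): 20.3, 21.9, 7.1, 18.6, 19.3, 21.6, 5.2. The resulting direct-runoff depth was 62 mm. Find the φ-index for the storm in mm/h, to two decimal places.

φ ≈ 7.94 mm/h

Only the 5 blocks with intensity above φ contribute runoff: 20.3, 21.9, 18.6, 19.3, 21.6 mm/h.
Σ(I−φ)·Δt = d  ⇒  (20.3+21.9+18.6+19.3+21.6 − 5φ)·1 = 62
φ = (101.7 − 62/1) / 5 = 7.94 mm/h.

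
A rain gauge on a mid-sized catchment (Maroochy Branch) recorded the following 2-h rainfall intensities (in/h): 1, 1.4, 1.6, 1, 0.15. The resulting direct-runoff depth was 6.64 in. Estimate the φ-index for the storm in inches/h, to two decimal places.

Only the 4 blocks with intensity above φ contribute runoff: 1, 1.4, 1.6, 1 in/h.
Σ(I−φ)·Δt = d  ⇒  (1+1.4+1.6+1 − 4φ)·2 = 6.64
φ = (5.000 − 6.64/2) / 4 = 0.42 in/h.

φ ≈ 0.42 in/h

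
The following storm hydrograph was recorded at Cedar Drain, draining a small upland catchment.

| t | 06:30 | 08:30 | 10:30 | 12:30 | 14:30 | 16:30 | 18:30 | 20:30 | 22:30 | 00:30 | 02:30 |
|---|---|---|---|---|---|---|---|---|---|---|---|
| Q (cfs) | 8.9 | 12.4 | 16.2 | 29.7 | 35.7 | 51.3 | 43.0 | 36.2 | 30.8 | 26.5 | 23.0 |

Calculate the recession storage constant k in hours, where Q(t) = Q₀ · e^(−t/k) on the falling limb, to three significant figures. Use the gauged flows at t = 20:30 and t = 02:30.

k ≈ 13.2 h

On the falling limb, Q drops from 36.2 to 23.0 cfs between t = 20:30 and t = 02:30 (Δt = 6 h).
k = −Δt / ln(Q₂/Q₁) = −6 / ln(23.0/36.2) = 13.2 h.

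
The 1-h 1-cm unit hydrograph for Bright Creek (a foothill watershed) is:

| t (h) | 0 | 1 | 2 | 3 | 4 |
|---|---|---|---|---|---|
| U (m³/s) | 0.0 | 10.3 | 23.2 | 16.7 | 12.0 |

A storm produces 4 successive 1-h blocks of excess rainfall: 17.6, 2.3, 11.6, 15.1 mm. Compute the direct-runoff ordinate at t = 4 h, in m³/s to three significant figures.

Q ≈ 67.4 m³/s

By discrete convolution, Q_j = Σ (P_i / 10 mm) · U_{j−i}.
At t = 4 h (j=4): Q = (17.6/10)·12.0 + (2.3/10)·16.7 + (11.6/10)·23.2 + (15.1/10)·10.3 = 67.4 m³/s.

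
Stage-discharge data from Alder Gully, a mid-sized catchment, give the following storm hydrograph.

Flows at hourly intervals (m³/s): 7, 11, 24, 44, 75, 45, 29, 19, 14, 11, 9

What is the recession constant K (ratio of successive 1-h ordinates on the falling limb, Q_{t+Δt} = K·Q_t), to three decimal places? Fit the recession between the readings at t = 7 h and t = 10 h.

K ≈ 0.780

Using the recession-limb readings at t = 7 h and t = 10 h: Q falls from 19 to 9 m³/s over 3 intervals.
K = (Q₂/Q₁)^(1/3) = (9/19)^(1/3) = 0.780.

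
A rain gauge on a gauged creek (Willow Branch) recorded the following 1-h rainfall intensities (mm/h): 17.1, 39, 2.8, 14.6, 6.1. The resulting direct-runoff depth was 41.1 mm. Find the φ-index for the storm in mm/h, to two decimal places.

φ ≈ 9.87 mm/h

Only the 3 blocks with intensity above φ contribute runoff: 17.1, 39, 14.6 mm/h.
Σ(I−φ)·Δt = d  ⇒  (17.1+39+14.6 − 3φ)·1 = 41.1
φ = (70.70 − 41.1/1) / 3 = 9.87 mm/h.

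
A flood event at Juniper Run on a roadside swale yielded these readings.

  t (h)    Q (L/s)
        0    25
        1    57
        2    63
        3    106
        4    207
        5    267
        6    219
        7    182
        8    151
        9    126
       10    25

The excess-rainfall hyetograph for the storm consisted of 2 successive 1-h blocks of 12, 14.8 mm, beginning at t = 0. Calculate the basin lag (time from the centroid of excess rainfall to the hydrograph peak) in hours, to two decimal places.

t_L ≈ 3.95 h

Centroid of excess rainfall: t_c = Σ P_i·t̄_i / ΣP_i = 1.0522 h (block centres at 0.5, 1.5 h).
Hydrograph peak occurs at t = 5 h, so basin lag t_L = 5 − 1.0522 = 3.95 h.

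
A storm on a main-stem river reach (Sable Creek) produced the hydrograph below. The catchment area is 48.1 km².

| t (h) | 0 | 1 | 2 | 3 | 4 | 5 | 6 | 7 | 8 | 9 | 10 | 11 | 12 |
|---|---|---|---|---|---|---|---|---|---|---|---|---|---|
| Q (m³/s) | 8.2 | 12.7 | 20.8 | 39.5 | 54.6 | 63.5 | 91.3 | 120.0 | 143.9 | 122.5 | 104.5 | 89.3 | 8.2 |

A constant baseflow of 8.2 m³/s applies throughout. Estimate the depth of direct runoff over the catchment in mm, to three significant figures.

d ≈ 57.8 mm

Direct runoff: 0.0, 4.5, 12.6, 31.3, 46.4, 55.3, 83.1, 111.8, 135.7, 114.3, 96.3, 81.1, 0.0 m³/s; ΣQ_DR = 772.4 m³/s.
V = ΣQ_DR · Δt = 772.4 × 3600 s = 2.781 × 10^6 m³.
Over A = 48.1 km², depth = V / A = 57.8 mm.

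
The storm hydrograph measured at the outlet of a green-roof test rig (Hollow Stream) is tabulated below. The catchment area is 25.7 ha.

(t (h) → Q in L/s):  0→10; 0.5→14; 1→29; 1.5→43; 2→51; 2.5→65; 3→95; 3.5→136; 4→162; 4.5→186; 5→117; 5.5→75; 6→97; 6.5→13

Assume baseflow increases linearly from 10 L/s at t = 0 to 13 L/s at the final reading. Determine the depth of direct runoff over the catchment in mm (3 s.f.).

Direct runoff: 0.00, 3.77, 18.54, 32.31, 40.08, 53.85, 83.62, 124.38, 150.15, 173.92, 104.69, 62.46, 84.23, 0.00 L/s; ΣQ_DR = 932.0 L/s.
V = ΣQ_DR · Δt = 932.0 × 1800 s = 1.678 × 10^6 L.
Over A = 25.7 ha, depth = V / A = 6.53 mm.

d ≈ 6.53 mm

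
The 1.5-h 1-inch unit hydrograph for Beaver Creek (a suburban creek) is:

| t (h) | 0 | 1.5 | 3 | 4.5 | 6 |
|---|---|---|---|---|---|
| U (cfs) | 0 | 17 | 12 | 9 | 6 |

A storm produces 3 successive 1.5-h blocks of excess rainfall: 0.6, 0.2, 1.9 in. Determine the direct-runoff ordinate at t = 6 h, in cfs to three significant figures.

By discrete convolution, Q_j = Σ (P_i / 1 in) · U_{j−i}.
At t = 6 h (j=4): Q = (0.6/1)·6 + (0.2/1)·9 + (1.9/1)·12 = 28.2 cfs.

Q ≈ 28.2 cfs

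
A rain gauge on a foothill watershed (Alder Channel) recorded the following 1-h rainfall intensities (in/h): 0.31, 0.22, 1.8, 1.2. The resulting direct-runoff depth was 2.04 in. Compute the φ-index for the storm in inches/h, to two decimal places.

φ ≈ 0.48 in/h

Only the 2 blocks with intensity above φ contribute runoff: 1.8, 1.2 in/h.
Σ(I−φ)·Δt = d  ⇒  (1.8+1.2 − 2φ)·1 = 2.04
φ = (3.000 − 2.04/1) / 2 = 0.48 in/h.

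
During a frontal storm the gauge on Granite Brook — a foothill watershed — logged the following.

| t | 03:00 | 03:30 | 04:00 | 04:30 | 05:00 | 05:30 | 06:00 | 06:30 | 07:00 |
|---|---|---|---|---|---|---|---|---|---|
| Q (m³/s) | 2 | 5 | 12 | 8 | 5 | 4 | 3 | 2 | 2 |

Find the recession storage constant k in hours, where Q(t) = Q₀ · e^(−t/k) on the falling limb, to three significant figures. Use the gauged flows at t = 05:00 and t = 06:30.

k ≈ 1.64 h

On the falling limb, Q drops from 5 to 2 m³/s between t = 05:00 and t = 06:30 (Δt = 1.5 h).
k = −Δt / ln(Q₂/Q₁) = −1.5 / ln(2/5) = 1.64 h.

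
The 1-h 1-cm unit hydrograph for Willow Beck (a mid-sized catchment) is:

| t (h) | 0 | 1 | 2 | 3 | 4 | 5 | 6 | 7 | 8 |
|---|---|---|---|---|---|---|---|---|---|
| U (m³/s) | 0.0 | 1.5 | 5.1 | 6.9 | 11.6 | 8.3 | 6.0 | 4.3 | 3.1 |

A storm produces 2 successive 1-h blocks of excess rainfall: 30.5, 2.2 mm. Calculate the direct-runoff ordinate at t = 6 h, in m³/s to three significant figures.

By discrete convolution, Q_j = Σ (P_i / 10 mm) · U_{j−i}.
At t = 6 h (j=6): Q = (30.5/10)·6.0 + (2.2/10)·8.3 = 20.1 m³/s.

Q ≈ 20.1 m³/s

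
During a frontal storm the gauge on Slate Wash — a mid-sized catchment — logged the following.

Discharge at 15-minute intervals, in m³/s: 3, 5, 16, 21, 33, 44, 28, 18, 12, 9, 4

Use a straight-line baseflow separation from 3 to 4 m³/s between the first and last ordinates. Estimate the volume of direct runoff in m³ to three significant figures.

V ≈ 1.39 × 10^5 m³

Direct-runoff ordinates (Q − Q_b): 0.00, 1.90, 12.80, 17.70, 29.60, 40.50, 24.40, 14.30, 8.20, 5.10, 0.00 m³/s.
ΣQ_DR = 154.5 m³/s.
With Δt = 0.25 h = 900 s, V = ΣQ_DR · Δt = 154.5 × 900 = 1.39 × 10^5 m³.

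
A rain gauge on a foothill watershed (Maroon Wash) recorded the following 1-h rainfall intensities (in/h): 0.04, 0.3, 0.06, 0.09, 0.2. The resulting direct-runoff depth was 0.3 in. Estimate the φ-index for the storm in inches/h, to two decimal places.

φ ≈ 0.10 in/h

Only the 2 blocks with intensity above φ contribute runoff: 0.3, 0.2 in/h.
Σ(I−φ)·Δt = d  ⇒  (0.3+0.2 − 2φ)·1 = 0.3
φ = (0.5000 − 0.3/1) / 2 = 0.10 in/h.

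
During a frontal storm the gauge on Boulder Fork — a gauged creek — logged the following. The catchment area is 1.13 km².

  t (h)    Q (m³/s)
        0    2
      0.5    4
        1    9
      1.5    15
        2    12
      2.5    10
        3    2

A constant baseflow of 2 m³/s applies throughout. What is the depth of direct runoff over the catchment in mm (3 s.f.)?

Direct runoff: 0.0, 2.0, 7.0, 13.0, 10.0, 8.0, 0.0 m³/s; ΣQ_DR = 40.00 m³/s.
V = ΣQ_DR · Δt = 40.00 × 1800 s = 72000 m³.
Over A = 1.13 km², depth = V / A = 63.7 mm.

d ≈ 63.7 mm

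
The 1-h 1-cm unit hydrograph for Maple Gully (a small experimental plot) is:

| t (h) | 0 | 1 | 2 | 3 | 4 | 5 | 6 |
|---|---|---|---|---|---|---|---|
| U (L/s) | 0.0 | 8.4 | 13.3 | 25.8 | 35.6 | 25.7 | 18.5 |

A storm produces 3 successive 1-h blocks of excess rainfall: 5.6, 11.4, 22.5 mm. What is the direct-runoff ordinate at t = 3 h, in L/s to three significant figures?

By discrete convolution, Q_j = Σ (P_i / 10 mm) · U_{j−i}.
At t = 3 h (j=3): Q = (5.6/10)·25.8 + (11.4/10)·13.3 + (22.5/10)·8.4 = 48.5 L/s.

Q ≈ 48.5 L/s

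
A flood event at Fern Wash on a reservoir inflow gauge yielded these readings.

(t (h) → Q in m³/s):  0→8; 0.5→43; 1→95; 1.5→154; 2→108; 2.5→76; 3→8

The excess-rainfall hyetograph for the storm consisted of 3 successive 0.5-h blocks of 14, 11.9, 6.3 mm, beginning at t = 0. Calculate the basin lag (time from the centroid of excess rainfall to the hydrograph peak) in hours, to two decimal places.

Centroid of excess rainfall: t_c = Σ P_i·t̄_i / ΣP_i = 0.6304 h (block centres at 0.25, 0.75, 1.25 h).
Hydrograph peak occurs at t = 1.5 h, so basin lag t_L = 1.5 − 0.6304 = 0.87 h.

t_L ≈ 0.87 h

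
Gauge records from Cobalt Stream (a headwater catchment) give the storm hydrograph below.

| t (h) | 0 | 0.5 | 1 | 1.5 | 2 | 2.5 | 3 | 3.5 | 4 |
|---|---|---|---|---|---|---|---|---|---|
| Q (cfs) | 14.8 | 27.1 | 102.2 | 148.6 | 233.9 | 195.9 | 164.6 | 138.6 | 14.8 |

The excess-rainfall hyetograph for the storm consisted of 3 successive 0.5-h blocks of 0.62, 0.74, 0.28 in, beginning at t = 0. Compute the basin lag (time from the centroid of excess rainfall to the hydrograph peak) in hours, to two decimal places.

Centroid of excess rainfall: t_c = Σ P_i·t̄_i / ΣP_i = 0.6463 h (block centres at 0.25, 0.75, 1.25 h).
Hydrograph peak occurs at t = 2 h, so basin lag t_L = 2 − 0.6463 = 1.35 h.

t_L ≈ 1.35 h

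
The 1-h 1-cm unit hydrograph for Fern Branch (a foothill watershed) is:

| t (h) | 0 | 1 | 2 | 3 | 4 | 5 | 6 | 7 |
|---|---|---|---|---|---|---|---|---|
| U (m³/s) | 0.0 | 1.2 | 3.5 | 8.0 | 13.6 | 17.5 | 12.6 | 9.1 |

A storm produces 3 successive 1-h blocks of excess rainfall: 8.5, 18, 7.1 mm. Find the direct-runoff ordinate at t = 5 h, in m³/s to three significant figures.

By discrete convolution, Q_j = Σ (P_i / 10 mm) · U_{j−i}.
At t = 5 h (j=5): Q = (8.5/10)·17.5 + (18/10)·13.6 + (7.1/10)·8.0 = 45.0 m³/s.

Q ≈ 45.0 m³/s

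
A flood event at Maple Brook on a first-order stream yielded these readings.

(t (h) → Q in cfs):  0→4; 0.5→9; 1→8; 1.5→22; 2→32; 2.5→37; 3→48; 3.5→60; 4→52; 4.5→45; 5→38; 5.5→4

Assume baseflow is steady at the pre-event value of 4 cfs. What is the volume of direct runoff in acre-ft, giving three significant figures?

V ≈ 12.9 acre-ft

Direct-runoff ordinates (Q − Q_b): 0.0, 5.0, 4.0, 18.0, 28.0, 33.0, 44.0, 56.0, 48.0, 41.0, 34.0, 0.0 cfs.
ΣQ_DR = 311.0 cfs.
With Δt = 0.5 h = 1800 s, V = ΣQ_DR · Δt = 311.0 × 1800 = 5.60 × 10^5 ft³ = 12.9 acre-ft.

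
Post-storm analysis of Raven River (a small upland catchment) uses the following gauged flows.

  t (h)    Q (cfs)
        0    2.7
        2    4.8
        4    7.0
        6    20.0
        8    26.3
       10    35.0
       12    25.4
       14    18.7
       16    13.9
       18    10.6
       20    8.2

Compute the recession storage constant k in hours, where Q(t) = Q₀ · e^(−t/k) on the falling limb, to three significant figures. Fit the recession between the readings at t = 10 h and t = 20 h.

On the falling limb, Q drops from 35.0 to 8.2 cfs between t = 10 h and t = 20 h (Δt = 10 h).
k = −Δt / ln(Q₂/Q₁) = −10 / ln(8.2/35.0) = 6.89 h.

k ≈ 6.89 h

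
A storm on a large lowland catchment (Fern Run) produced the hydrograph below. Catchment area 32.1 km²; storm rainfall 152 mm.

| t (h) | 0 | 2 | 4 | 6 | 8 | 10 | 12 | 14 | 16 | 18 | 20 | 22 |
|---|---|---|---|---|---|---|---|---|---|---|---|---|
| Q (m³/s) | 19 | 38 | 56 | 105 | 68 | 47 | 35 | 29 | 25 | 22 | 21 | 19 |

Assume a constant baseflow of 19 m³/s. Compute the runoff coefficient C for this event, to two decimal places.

ΣQ_DR = 256.0 m³/s; V = ΣQ_DR·Δt = 1.843 × 10^6 m³.
Runoff depth d = V / A = 57.42 mm.
C = d / P = 57.42 / 152 = 0.38.

C ≈ 0.38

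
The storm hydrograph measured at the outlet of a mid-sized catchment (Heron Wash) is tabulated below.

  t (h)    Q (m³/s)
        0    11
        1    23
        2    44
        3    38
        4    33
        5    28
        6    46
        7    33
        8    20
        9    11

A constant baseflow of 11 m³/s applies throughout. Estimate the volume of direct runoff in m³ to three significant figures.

Direct-runoff ordinates (Q − Q_b): 0.0, 12.0, 33.0, 27.0, 22.0, 17.0, 35.0, 22.0, 9.0, 0.0 m³/s.
ΣQ_DR = 177.0 m³/s.
With Δt = 1 h = 3600 s, V = ΣQ_DR · Δt = 177.0 × 3600 = 6.37 × 10^5 m³.

V ≈ 6.37 × 10^5 m³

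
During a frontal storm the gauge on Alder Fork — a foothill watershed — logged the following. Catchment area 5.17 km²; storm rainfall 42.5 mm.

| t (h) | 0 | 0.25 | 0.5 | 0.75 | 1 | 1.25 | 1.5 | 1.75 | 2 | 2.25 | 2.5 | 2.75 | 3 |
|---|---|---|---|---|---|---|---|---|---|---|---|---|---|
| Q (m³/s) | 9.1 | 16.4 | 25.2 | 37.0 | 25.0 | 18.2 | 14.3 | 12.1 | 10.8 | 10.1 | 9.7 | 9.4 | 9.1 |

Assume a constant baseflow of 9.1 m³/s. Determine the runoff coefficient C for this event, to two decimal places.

ΣQ_DR = 88.10 m³/s; V = ΣQ_DR·Δt = 79290 m³.
Runoff depth d = V / A = 15.34 mm.
C = d / P = 15.34 / 42.5 = 0.36.

C ≈ 0.36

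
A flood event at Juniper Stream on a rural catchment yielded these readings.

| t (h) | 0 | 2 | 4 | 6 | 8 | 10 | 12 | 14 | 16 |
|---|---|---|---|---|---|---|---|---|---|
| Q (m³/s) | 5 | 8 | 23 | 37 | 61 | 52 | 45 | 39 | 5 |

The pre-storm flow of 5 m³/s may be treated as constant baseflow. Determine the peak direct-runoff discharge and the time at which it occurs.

Subtracting baseflow gives direct-runoff ordinates: 0.0, 3.0, 18.0, 32.0, 56.0, 47.0, 40.0, 34.0, 0.0 m³/s.
The maximum is 56.0 m³/s, occurring at the reading for t = 8 h.

Q_p = 56.0 m³/s at t = 8 h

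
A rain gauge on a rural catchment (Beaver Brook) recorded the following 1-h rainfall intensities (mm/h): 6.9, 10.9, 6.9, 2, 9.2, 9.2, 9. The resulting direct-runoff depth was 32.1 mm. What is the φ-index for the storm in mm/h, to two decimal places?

Only the 6 blocks with intensity above φ contribute runoff: 6.9, 10.9, 6.9, 9.2, 9.2, 9 mm/h.
Σ(I−φ)·Δt = d  ⇒  (6.9+10.9+6.9+9.2+9.2+9 − 6φ)·1 = 32.1
φ = (52.10 − 32.1/1) / 6 = 3.33 mm/h.

φ ≈ 3.33 mm/h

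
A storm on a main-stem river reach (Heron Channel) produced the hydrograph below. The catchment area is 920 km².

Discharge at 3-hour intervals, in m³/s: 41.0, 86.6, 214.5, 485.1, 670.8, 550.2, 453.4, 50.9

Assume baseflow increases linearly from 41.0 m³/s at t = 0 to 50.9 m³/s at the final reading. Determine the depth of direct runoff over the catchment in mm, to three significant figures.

Direct runoff: 0.00, 44.19, 170.67, 439.86, 624.14, 502.13, 403.91, 0.00 m³/s; ΣQ_DR = 2185 m³/s.
V = ΣQ_DR · Δt = 2185 × 10800 s = 2.360 × 10^7 m³.
Over A = 920 km², depth = V / A = 25.6 mm.

d ≈ 25.6 mm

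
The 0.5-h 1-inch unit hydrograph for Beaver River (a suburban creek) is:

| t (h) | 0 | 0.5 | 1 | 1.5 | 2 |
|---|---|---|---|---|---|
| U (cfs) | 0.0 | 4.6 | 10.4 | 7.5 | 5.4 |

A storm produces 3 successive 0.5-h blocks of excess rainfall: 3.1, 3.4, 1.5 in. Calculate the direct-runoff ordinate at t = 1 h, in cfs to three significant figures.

By discrete convolution, Q_j = Σ (P_i / 1 in) · U_{j−i}.
At t = 1 h (j=2): Q = (3.1/1)·10.4 + (3.4/1)·4.6 + (1.5/1)·0.0 = 47.9 cfs.

Q ≈ 47.9 cfs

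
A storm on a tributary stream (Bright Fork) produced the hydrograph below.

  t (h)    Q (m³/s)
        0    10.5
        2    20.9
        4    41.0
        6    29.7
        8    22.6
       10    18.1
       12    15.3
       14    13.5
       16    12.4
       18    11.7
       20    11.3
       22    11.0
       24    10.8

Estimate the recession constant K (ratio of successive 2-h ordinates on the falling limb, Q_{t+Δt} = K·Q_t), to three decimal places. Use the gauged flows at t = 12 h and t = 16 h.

Using the recession-limb readings at t = 12 h and t = 16 h: Q falls from 15.3 to 12.4 m³/s over 2 intervals.
K = (Q₂/Q₁)^(1/2) = (12.4/15.3)^(1/2) = 0.900.

K ≈ 0.900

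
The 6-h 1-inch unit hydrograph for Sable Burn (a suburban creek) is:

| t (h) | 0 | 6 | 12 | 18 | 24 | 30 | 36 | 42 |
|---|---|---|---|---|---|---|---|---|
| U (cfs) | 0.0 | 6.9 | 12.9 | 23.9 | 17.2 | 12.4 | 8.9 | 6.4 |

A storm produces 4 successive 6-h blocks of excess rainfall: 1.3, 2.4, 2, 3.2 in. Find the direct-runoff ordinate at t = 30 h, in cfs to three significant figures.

By discrete convolution, Q_j = Σ (P_i / 1 in) · U_{j−i}.
At t = 30 h (j=5): Q = (1.3/1)·12.4 + (2.4/1)·17.2 + (2/1)·23.9 + (3.2/1)·12.9 = 146 cfs.

Q ≈ 146 cfs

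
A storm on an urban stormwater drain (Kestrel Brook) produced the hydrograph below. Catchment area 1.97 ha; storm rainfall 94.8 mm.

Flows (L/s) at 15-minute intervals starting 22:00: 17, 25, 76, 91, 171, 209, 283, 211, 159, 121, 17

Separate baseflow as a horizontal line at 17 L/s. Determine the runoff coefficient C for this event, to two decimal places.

C ≈ 0.57

ΣQ_DR = 1193 L/s; V = ΣQ_DR·Δt = 1.074 × 10^6 L.
Runoff depth d = V / A = 54.50 mm.
C = d / P = 54.50 / 94.8 = 0.57.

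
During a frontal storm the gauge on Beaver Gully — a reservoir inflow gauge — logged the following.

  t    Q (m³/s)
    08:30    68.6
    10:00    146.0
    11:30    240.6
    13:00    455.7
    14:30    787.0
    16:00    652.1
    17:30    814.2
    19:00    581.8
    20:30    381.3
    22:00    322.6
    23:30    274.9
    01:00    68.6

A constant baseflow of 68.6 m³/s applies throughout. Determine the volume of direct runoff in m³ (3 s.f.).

V ≈ 2.14 × 10^7 m³

Direct-runoff ordinates (Q − Q_b): 0.0, 77.4, 172.0, 387.1, 718.4, 583.5, 745.6, 513.2, 312.7, 254.0, 206.3, 0.0 m³/s.
ΣQ_DR = 3970 m³/s.
With Δt = 1.5 h = 5400 s, V = ΣQ_DR · Δt = 3970 × 5400 = 2.14 × 10^7 m³.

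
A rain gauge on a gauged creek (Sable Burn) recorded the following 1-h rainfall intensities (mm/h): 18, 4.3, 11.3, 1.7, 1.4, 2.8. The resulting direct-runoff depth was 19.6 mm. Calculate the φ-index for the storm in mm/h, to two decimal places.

Only the 2 blocks with intensity above φ contribute runoff: 18, 11.3 mm/h.
Σ(I−φ)·Δt = d  ⇒  (18+11.3 − 2φ)·1 = 19.6
φ = (29.30 − 19.6/1) / 2 = 4.85 mm/h.

φ ≈ 4.85 mm/h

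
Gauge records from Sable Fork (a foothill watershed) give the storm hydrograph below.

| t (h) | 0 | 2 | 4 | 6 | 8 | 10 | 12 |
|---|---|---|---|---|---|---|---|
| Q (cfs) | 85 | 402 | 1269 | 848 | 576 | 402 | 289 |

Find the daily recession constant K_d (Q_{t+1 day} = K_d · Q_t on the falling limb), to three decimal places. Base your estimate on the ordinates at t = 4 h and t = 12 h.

K_d ≈ 0.012

Between t = 4 h and t = 12 h the flow falls from 1269 to 289 cfs over 4×2 h = 8 h.
Per-interval ratio K = (289/1269)^(1/4) = 0.6908; K_d = K^(24/2) = 0.012.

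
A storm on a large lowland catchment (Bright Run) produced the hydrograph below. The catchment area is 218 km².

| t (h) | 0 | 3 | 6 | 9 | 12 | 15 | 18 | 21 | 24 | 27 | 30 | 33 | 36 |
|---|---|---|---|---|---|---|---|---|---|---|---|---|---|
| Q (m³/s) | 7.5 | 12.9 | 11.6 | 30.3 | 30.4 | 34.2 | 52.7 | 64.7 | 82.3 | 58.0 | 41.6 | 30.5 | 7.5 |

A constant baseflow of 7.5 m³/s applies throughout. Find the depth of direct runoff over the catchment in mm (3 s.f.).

d ≈ 18.2 mm

Direct runoff: 0.0, 5.4, 4.1, 22.8, 22.9, 26.7, 45.2, 57.2, 74.8, 50.5, 34.1, 23.0, 0.0 m³/s; ΣQ_DR = 366.7 m³/s.
V = ΣQ_DR · Δt = 366.7 × 10800 s = 3.960 × 10^6 m³.
Over A = 218 km², depth = V / A = 18.2 mm.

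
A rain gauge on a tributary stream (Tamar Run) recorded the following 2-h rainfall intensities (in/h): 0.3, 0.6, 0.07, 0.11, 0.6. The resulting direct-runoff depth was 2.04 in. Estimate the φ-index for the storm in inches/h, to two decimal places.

Only the 3 blocks with intensity above φ contribute runoff: 0.3, 0.6, 0.6 in/h.
Σ(I−φ)·Δt = d  ⇒  (0.3+0.6+0.6 − 3φ)·2 = 2.04
φ = (1.500 − 2.04/2) / 3 = 0.16 in/h.

φ ≈ 0.16 in/h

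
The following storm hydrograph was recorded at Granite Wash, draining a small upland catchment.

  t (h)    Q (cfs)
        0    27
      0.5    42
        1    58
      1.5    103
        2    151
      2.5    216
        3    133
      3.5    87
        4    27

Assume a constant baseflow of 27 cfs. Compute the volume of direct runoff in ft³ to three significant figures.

V ≈ 1.08 × 10^6 ft³

Direct-runoff ordinates (Q − Q_b): 0.0, 15.0, 31.0, 76.0, 124.0, 189.0, 106.0, 60.0, 0.0 cfs.
ΣQ_DR = 601.0 cfs.
With Δt = 0.5 h = 1800 s, V = ΣQ_DR · Δt = 601.0 × 1800 = 1.08 × 10^6 ft³.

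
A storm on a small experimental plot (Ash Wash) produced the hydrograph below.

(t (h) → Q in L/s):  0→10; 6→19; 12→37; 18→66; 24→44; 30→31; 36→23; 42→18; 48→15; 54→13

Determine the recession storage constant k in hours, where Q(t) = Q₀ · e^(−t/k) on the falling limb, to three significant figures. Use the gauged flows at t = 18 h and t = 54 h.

k ≈ 22.2 h

On the falling limb, Q drops from 66 to 13 L/s between t = 18 h and t = 54 h (Δt = 36 h).
k = −Δt / ln(Q₂/Q₁) = −36 / ln(13/66) = 22.2 h.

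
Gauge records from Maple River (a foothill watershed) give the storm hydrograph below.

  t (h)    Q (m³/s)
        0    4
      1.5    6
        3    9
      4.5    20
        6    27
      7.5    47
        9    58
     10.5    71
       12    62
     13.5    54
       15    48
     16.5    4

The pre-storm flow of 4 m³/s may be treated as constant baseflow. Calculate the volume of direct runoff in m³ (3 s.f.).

V ≈ 1.95 × 10^6 m³

Direct-runoff ordinates (Q − Q_b): 0.0, 2.0, 5.0, 16.0, 23.0, 43.0, 54.0, 67.0, 58.0, 50.0, 44.0, 0.0 m³/s.
ΣQ_DR = 362.0 m³/s.
With Δt = 1.5 h = 5400 s, V = ΣQ_DR · Δt = 362.0 × 5400 = 1.95 × 10^6 m³.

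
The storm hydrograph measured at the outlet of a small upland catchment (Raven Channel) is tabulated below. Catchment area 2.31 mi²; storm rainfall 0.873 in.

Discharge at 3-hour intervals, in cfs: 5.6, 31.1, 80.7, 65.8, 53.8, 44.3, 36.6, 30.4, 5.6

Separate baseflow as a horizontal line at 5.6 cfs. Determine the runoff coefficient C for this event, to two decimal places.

C ≈ 0.70

ΣQ_DR = 303.5 cfs; V = ΣQ_DR·Δt = 3.278 × 10^6 ft³.
Runoff depth d = V / A = 0.6108 in.
C = d / P = 0.6108 / 0.873 = 0.70.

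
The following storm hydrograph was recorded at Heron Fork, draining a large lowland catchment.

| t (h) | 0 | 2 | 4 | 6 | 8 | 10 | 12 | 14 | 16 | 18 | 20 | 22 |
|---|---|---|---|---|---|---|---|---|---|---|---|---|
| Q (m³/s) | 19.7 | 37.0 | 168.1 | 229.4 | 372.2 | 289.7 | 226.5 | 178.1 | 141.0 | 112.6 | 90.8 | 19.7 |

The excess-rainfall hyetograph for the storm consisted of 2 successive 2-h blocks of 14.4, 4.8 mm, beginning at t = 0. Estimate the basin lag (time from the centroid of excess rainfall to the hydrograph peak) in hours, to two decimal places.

Centroid of excess rainfall: t_c = Σ P_i·t̄_i / ΣP_i = 1.5000 h (block centres at 1, 3 h).
Hydrograph peak occurs at t = 8 h, so basin lag t_L = 8 − 1.5000 = 6.50 h.

t_L ≈ 6.50 h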